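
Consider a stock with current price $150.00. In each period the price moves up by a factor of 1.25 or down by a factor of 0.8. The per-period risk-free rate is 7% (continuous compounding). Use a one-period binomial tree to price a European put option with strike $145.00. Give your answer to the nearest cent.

$9.19

Risk-neutral probability p = (e^0.07 − 0.8)/(1.25 − 0.8) = 0.2725/0.4500 = 0.6056
Terminal stock prices: S_u = 187.5, S_d = 120
Terminal payoffs (K − S): max(-42.5, 0) = 0, max(25, 0) = 25
Node 0 (S = 150): V_0 = e^(−0.07)·[0.6056·0.0000 + 0.3944·25.0000] = 9.1940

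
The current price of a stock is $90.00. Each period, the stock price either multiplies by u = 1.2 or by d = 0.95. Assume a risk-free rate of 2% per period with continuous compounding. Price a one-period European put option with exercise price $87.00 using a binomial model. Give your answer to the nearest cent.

Risk-neutral probability p = (e^0.02 − 0.95)/(1.2 − 0.95) = 0.0702/0.2500 = 0.2808
Terminal stock prices: S_u = 108, S_d = 85.5
Terminal payoffs (K − S): max(-21, 0) = 0, max(1.5, 0) = 1.5
Node 0 (S = 90): V_0 = e^(−0.02)·[0.2808·0.0000 + 0.7192·1.5000] = 1.0574

$1.06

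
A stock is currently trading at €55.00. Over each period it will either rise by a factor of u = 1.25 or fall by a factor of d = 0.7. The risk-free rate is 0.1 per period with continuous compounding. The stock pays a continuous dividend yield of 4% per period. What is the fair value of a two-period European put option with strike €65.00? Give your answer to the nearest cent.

Per-period risk-free factor R = e^0.1 = 1.1052; dividend-adjusted growth = e^(0.1−0.04) = 1.0618.
Risk-neutral probability p = (1.0618 − 0.7)/(1.25 − 0.7) = 0.3618/0.5500 = 0.6579
Terminal stock prices: S_uu = 85.94, S_ud = 48.12, S_dd = 26.95
Terminal payoffs (K − S): max(-20.94, 0) = 0, max(16.88, 0) = 16.88, max(38.05, 0) = 38.05
Node u (S = 68.75): V_u = e^(−0.1)·[0.6579·0.0000 + 0.3421·16.8750] = 5.2238
Node d (S = 38.5): V_d = e^(−0.1)·[0.6579·16.8750 + 0.3421·38.0500] = 21.8240
Node 0 (S = 55): V_0 = e^(−0.1)·[0.6579·5.2238 + 0.3421·21.8240] = 9.8654

€9.87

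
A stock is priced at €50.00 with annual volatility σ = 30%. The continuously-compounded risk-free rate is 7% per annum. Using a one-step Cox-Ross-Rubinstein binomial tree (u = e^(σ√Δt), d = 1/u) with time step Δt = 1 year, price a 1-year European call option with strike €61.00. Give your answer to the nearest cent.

CRR parameters: u = e^(σ√Δt) = e^(0.3·√1) = 1.3499, d = 1/u = 0.7408
Per-period rate: rΔt = 0.07·1 = 0.07, so R = e^0.07 = 1.0725
Risk-neutral probability p = (e^0.07 − 0.7408)/(1.3499 − 0.7408) = 0.3317/0.6090 = 0.5446
Terminal stock prices: S_u = 67.49, S_d = 37.04
Terminal payoffs (S − K): max(6.493, 0) = 6.493, max(-23.96, 0) = 0
Node 0 (S = 50): V_0 = e^(−0.07)·[0.5446·6.4929 + 0.4554·0.0000] = 3.2971

€3.30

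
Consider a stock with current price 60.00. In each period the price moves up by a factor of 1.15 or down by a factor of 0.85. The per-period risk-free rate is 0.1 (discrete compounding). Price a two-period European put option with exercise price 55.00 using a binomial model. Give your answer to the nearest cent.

Risk-neutral probability p = (1 + 0.1 − 0.85)/(1.15 − 0.85) = 0.2500/0.3000 = 0.8333
Terminal stock prices: S_uu = 79.35, S_ud = 58.65, S_dd = 43.35
Terminal payoffs (K − S): max(-24.35, 0) = 0, max(-3.65, 0) = 0, max(11.65, 0) = 11.65
Node u (S = 69): V_u = 1/1.1·[0.8333·0.0000 + 0.1667·0.0000] = 0.0000
Node d (S = 51): V_d = 1/1.1·[0.8333·0.0000 + 0.1667·11.6500] = 1.7652
Node 0 (S = 60): V_0 = 1/1.1·[0.8333·0.0000 + 0.1667·1.7652] = 0.2674

0.27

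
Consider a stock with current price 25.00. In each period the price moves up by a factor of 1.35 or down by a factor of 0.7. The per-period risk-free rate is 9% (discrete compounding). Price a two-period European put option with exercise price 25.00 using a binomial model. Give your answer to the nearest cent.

Risk-neutral probability p = (1 + 0.09 − 0.7)/(1.35 − 0.7) = 0.3900/0.6500 = 0.6000
Terminal stock prices: S_uu = 45.56, S_ud = 23.62, S_dd = 12.25
Terminal payoffs (K − S): max(-20.56, 0) = 0, max(1.375, 0) = 1.375, max(12.75, 0) = 12.75
Node u (S = 33.75): V_u = 1/1.09·[0.6000·0.0000 + 0.4000·1.3750] = 0.5046
Node d (S = 17.5): V_d = 1/1.09·[0.6000·1.3750 + 0.4000·12.7500] = 5.4358
Node 0 (S = 25): V_0 = 1/1.09·[0.6000·0.5046 + 0.4000·5.4358] = 2.2725

2.27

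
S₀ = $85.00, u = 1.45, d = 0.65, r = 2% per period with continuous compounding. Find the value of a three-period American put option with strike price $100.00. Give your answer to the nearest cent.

Risk-neutral probability p = (e^0.02 − 0.65)/(1.45 − 0.65) = 0.3702/0.8000 = 0.4628
Terminal stock prices: S_uuu = 259.1, S_uud = 116.2, S_udd = 52.07, S_ddd = 23.34
Terminal payoffs (K − S): max(-159.1, 0) = 0, max(-16.16, 0) = 0, max(47.93, 0) = 47.93, max(76.66, 0) = 76.66
Node uu (S = 178.7): continuation = e^(−0.02)·[0.4628·0.0000 + 0.5372·0.0000] = 0.0000; exercise value = 0.0000 ≤ continuation, so V_uu = 0.0000
Node ud (S = 80.11): continuation = e^(−0.02)·[0.4628·0.0000 + 0.5372·47.9269] = 25.2388; exercise value = 19.8875 ≤ continuation, so V_ud = 25.2388
Node dd (S = 35.91): continuation = e^(−0.02)·[0.4628·47.9269 + 0.5372·76.6569] = 62.1074; exercise value = 64.0875 > continuation, so V_dd = 64.0875 (exercise)
Node u (S = 123.2): continuation = e^(−0.02)·[0.4628·0.0000 + 0.5372·25.2388] = 13.2910; exercise value = 0.0000 ≤ continuation, so V_u = 13.2910
Node d (S = 55.25): continuation = e^(−0.02)·[0.4628·25.2388 + 0.5372·64.0875] = 45.1971; exercise value = 44.7500 ≤ continuation, so V_d = 45.1971
Node 0 (S = 85): continuation = e^(−0.02)·[0.4628·13.2910 + 0.5372·45.1971] = 29.8299; exercise value = 15.0000 ≤ continuation, so V_0 = 29.8299

$29.83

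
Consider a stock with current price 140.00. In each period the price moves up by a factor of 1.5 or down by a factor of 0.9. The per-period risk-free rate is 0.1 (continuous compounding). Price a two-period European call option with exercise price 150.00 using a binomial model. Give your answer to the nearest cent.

Risk-neutral probability p = (e^0.1 − 0.9)/(1.5 − 0.9) = 0.2052/0.6000 = 0.3420
Terminal stock prices: S_uu = 315, S_ud = 189, S_dd = 113.4
Terminal payoffs (S − K): max(165, 0) = 165, max(39, 0) = 39, max(-36.6, 0) = 0
Node u (S = 210): V_u = e^(−0.1)·[0.3420·165.0000 + 0.6580·39.0000] = 74.2744
Node d (S = 126): V_d = e^(−0.1)·[0.3420·39.0000 + 0.6580·0.0000] = 12.0670
Node 0 (S = 140): V_0 = e^(−0.1)·[0.3420·74.2744 + 0.6580·12.0670] = 30.1663

30.17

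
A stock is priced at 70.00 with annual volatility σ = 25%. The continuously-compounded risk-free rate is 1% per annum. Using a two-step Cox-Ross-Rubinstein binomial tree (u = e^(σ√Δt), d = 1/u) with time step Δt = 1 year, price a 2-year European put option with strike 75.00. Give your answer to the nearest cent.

11.81

CRR parameters: u = e^(σ√Δt) = e^(0.25·√1) = 1.2840, d = 1/u = 0.7788
Per-period rate: rΔt = 0.01·1 = 0.01, so R = e^0.01 = 1.0101
Risk-neutral probability p = (e^0.01 − 0.7788)/(1.2840 − 0.7788) = 0.2312/0.5052 = 0.4577
Terminal stock prices: S_uu = 115.4, S_ud = 70, S_dd = 42.46
Terminal payoffs (K − S): max(-40.41, 0) = 0, max(5, 0) = 5, max(32.54, 0) = 32.54
Node u (S = 89.88): V_u = e^(−0.01)·[0.4577·0.0000 + 0.5423·5.0000] = 2.6844
Node d (S = 54.52): V_d = e^(−0.01)·[0.4577·5.0000 + 0.5423·32.5429] = 19.7377
Node 0 (S = 70): V_0 = e^(−0.01)·[0.4577·2.6844 + 0.5423·19.7377] = 11.8134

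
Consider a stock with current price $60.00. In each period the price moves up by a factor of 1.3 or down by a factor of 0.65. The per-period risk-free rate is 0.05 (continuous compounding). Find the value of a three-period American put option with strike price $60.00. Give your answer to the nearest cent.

$9.75

Risk-neutral probability p = (e^0.05 − 0.65)/(1.3 − 0.65) = 0.4013/0.6500 = 0.6173
Terminal stock prices: S_uuu = 131.8, S_uud = 65.91, S_udd = 32.96, S_ddd = 16.48
Terminal payoffs (K − S): max(-71.82, 0) = 0, max(-5.91, 0) = 0, max(27.04, 0) = 27.04, max(43.52, 0) = 43.52
Node uu (S = 101.4): continuation = e^(−0.05)·[0.6173·0.0000 + 0.3827·0.0000] = 0.0000; exercise value = 0.0000 ≤ continuation, so V_uu = 0.0000
Node ud (S = 50.7): continuation = e^(−0.05)·[0.6173·0.0000 + 0.3827·27.0450] = 9.8443; exercise value = 9.3000 ≤ continuation, so V_ud = 9.8443
Node dd (S = 25.35): continuation = e^(−0.05)·[0.6173·27.0450 + 0.3827·43.5225] = 31.7238; exercise value = 34.6500 > continuation, so V_dd = 34.6500 (exercise)
Node u (S = 78): continuation = e^(−0.05)·[0.6173·0.0000 + 0.3827·9.8443] = 3.5833; exercise value = 0.0000 ≤ continuation, so V_u = 3.5833
Node d (S = 39): continuation = e^(−0.05)·[0.6173·9.8443 + 0.3827·34.6500] = 18.3934; exercise value = 21.0000 > continuation, so V_d = 21.0000 (exercise)
Node 0 (S = 60): continuation = e^(−0.05)·[0.6173·3.5833 + 0.3827·21.0000] = 9.7482; exercise value = 0.0000 ≤ continuation, so V_0 = 9.7482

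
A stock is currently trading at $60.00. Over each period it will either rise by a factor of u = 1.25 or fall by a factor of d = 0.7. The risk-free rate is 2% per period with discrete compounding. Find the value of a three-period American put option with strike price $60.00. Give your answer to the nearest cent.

Risk-neutral probability p = (1 + 0.02 − 0.7)/(1.25 − 0.7) = 0.3200/0.5500 = 0.5818
Terminal stock prices: S_uuu = 117.2, S_uud = 65.62, S_udd = 36.75, S_ddd = 20.58
Terminal payoffs (K − S): max(-57.19, 0) = 0, max(-5.625, 0) = 0, max(23.25, 0) = 23.25, max(39.42, 0) = 39.42
Node uu (S = 93.75): continuation = 1/1.02·[0.5818·0.0000 + 0.4182·0.0000] = 0.0000; exercise value = 0.0000 ≤ continuation, so V_uu = 0.0000
Node ud (S = 52.5): continuation = 1/1.02·[0.5818·0.0000 + 0.4182·23.2500] = 9.5321; exercise value = 7.5000 ≤ continuation, so V_ud = 9.5321
Node dd (S = 29.4): continuation = 1/1.02·[0.5818·23.2500 + 0.4182·39.4200] = 29.4235; exercise value = 30.6000 > continuation, so V_dd = 30.6000 (exercise)
Node u (S = 75): continuation = 1/1.02·[0.5818·0.0000 + 0.4182·9.5321] = 3.9080; exercise value = 0.0000 ≤ continuation, so V_u = 3.9080
Node d (S = 42): continuation = 1/1.02·[0.5818·9.5321 + 0.4182·30.6000] = 17.9827; exercise value = 18.0000 > continuation, so V_d = 18.0000 (exercise)
Node 0 (S = 60): continuation = 1/1.02·[0.5818·3.9080 + 0.4182·18.0000] = 9.6088; exercise value = 0.0000 ≤ continuation, so V_0 = 9.6088

$9.61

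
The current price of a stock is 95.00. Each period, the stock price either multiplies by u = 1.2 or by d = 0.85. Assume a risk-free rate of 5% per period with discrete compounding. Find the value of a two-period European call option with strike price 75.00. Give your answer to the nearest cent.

28.03

Risk-neutral probability p = (1 + 0.05 − 0.85)/(1.2 − 0.85) = 0.2000/0.3500 = 0.5714
Terminal stock prices: S_uu = 136.8, S_ud = 96.9, S_dd = 68.64
Terminal payoffs (S − K): max(61.8, 0) = 61.8, max(21.9, 0) = 21.9, max(-6.363, 0) = 0
Node u (S = 114): V_u = 1/1.05·[0.5714·61.8000 + 0.4286·21.9000] = 42.5714
Node d (S = 80.75): V_d = 1/1.05·[0.5714·21.9000 + 0.4286·0.0000] = 11.9184
Node 0 (S = 95): V_0 = 1/1.05·[0.5714·42.5714 + 0.4286·11.9184] = 28.0328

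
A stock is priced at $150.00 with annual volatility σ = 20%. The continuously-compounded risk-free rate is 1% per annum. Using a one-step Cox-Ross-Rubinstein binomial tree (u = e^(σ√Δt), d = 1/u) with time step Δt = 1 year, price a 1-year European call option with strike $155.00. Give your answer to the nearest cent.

$13.27

CRR parameters: u = e^(σ√Δt) = e^(0.2·√1) = 1.2214, d = 1/u = 0.8187
Per-period rate: rΔt = 0.01·1 = 0.01, so R = e^0.01 = 1.0101
Risk-neutral probability p = (e^0.01 − 0.8187)/(1.2214 − 0.8187) = 0.1913/0.4027 = 0.4751
Terminal stock prices: S_u = 183.2, S_d = 122.8
Terminal payoffs (S − K): max(28.21, 0) = 28.21, max(-32.19, 0) = 0
Node 0 (S = 150): V_0 = e^(−0.01)·[0.4751·28.2104 + 0.5249·0.0000] = 13.2701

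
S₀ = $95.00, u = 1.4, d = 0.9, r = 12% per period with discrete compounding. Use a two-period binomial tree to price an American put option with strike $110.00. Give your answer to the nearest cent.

Risk-neutral probability p = (1 + 0.12 − 0.9)/(1.4 − 0.9) = 0.2200/0.5000 = 0.4400
Terminal stock prices: S_uu = 186.2, S_ud = 119.7, S_dd = 76.95
Terminal payoffs (K − S): max(-76.2, 0) = 0, max(-9.7, 0) = 0, max(33.05, 0) = 33.05
Node u (S = 133): continuation = 1/1.12·[0.4400·0.0000 + 0.5600·0.0000] = 0.0000; exercise value = 0.0000 ≤ continuation, so V_u = 0.0000
Node d (S = 85.5): continuation = 1/1.12·[0.4400·0.0000 + 0.5600·33.0500] = 16.5250; exercise value = 24.5000 > continuation, so V_d = 24.5000 (exercise)
Node 0 (S = 95): continuation = 1/1.12·[0.4400·0.0000 + 0.5600·24.5000] = 12.2500; exercise value = 15.0000 > continuation, so V_0 = 15.0000 (exercise)

$15.00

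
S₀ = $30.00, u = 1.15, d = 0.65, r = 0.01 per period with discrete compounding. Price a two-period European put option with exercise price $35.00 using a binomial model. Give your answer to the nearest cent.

Risk-neutral probability p = (1 + 0.01 − 0.65)/(1.15 − 0.65) = 0.3600/0.5000 = 0.7200
Terminal stock prices: S_uu = 39.67, S_ud = 22.43, S_dd = 12.68
Terminal payoffs (K − S): max(-4.675, 0) = 0, max(12.57, 0) = 12.57, max(22.32, 0) = 22.32
Node u (S = 34.5): V_u = 1/1.01·[0.7200·0.0000 + 0.2800·12.5750] = 3.4861
Node d (S = 19.5): V_d = 1/1.01·[0.7200·12.5750 + 0.2800·22.3250] = 15.1535
Node 0 (S = 30): V_0 = 1/1.01·[0.7200·3.4861 + 0.2800·15.1535] = 6.6861

$6.69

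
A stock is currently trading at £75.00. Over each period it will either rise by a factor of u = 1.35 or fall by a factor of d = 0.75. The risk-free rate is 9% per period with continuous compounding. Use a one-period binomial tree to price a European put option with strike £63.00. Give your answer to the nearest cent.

Risk-neutral probability p = (e^0.09 − 0.75)/(1.35 − 0.75) = 0.3442/0.6000 = 0.5736
Terminal stock prices: S_u = 101.2, S_d = 56.25
Terminal payoffs (K − S): max(-38.25, 0) = 0, max(6.75, 0) = 6.75
Node 0 (S = 75): V_0 = e^(−0.09)·[0.5736·0.0000 + 0.4264·6.7500] = 2.6303

£2.63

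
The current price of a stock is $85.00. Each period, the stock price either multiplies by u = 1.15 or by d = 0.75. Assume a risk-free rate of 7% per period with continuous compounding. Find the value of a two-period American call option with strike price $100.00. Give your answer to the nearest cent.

$7.01

Risk-neutral probability p = (e^0.07 − 0.75)/(1.15 − 0.75) = 0.3225/0.4000 = 0.8063
Terminal stock prices: S_uu = 112.4, S_ud = 73.31, S_dd = 47.81
Terminal payoffs (S − K): max(12.41, 0) = 12.41, max(-26.69, 0) = 0, max(-52.19, 0) = 0
Node u (S = 97.75): continuation = e^(−0.07)·[0.8063·12.4125 + 0.1937·0.0000] = 9.3312; exercise value = 0.0000 ≤ continuation, so V_u = 9.3312
Node d (S = 63.75): continuation = e^(−0.07)·[0.8063·0.0000 + 0.1937·0.0000] = 0.0000; exercise value = 0.0000 ≤ continuation, so V_d = 0.0000
Node 0 (S = 85): continuation = e^(−0.07)·[0.8063·9.3312 + 0.1937·0.0000] = 7.0149; exercise value = 0.0000 ≤ continuation, so V_0 = 7.0149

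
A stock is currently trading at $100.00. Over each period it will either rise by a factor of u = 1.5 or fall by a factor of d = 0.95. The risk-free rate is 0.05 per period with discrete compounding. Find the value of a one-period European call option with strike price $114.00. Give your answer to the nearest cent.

Risk-neutral probability p = (1 + 0.05 − 0.95)/(1.5 − 0.95) = 0.1000/0.5500 = 0.1818
Terminal stock prices: S_u = 150, S_d = 95
Terminal payoffs (S − K): max(36, 0) = 36, max(-19, 0) = 0
Node 0 (S = 100): V_0 = 1/1.05·[0.1818·36.0000 + 0.8182·0.0000] = 6.2338

$6.23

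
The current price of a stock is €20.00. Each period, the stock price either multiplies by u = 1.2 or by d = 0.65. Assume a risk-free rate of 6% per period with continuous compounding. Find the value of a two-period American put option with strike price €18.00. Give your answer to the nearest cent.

Risk-neutral probability p = (e^0.06 − 0.65)/(1.2 − 0.65) = 0.4118/0.5500 = 0.7488
Terminal stock prices: S_uu = 28.8, S_ud = 15.6, S_dd = 8.45
Terminal payoffs (K − S): max(-10.8, 0) = 0, max(2.4, 0) = 2.4, max(9.55, 0) = 9.55
Node u (S = 24): continuation = e^(−0.06)·[0.7488·0.0000 + 0.2512·2.4000] = 0.5678; exercise value = 0.0000 ≤ continuation, so V_u = 0.5678
Node d (S = 13): continuation = e^(−0.06)·[0.7488·2.4000 + 0.2512·9.5500] = 3.9518; exercise value = 5.0000 > continuation, so V_d = 5.0000 (exercise)
Node 0 (S = 20): continuation = e^(−0.06)·[0.7488·0.5678 + 0.2512·5.0000] = 1.5833; exercise value = 0.0000 ≤ continuation, so V_0 = 1.5833

€1.58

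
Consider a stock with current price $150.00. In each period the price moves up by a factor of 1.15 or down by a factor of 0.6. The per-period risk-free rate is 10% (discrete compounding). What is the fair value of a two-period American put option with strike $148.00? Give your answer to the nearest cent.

$7.83

Risk-neutral probability p = (1 + 0.1 − 0.6)/(1.15 − 0.6) = 0.5000/0.5500 = 0.9091
Terminal stock prices: S_uu = 198.4, S_ud = 103.5, S_dd = 54
Terminal payoffs (K − S): max(-50.37, 0) = 0, max(44.5, 0) = 44.5, max(94, 0) = 94
Node u (S = 172.5): continuation = 1/1.1·[0.9091·0.0000 + 0.0909·44.5000] = 3.6777; exercise value = 0.0000 ≤ continuation, so V_u = 3.6777
Node d (S = 90): continuation = 1/1.1·[0.9091·44.5000 + 0.0909·94.0000] = 44.5455; exercise value = 58.0000 > continuation, so V_d = 58.0000 (exercise)
Node 0 (S = 150): continuation = 1/1.1·[0.9091·3.6777 + 0.0909·58.0000] = 7.8328; exercise value = 0.0000 ≤ continuation, so V_0 = 7.8328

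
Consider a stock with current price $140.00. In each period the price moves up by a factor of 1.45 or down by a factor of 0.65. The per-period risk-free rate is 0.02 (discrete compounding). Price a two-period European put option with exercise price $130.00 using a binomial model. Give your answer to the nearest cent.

$19.67

Risk-neutral probability p = (1 + 0.02 − 0.65)/(1.45 − 0.65) = 0.3700/0.8000 = 0.4625
Terminal stock prices: S_uu = 294.4, S_ud = 132, S_dd = 59.15
Terminal payoffs (K − S): max(-164.4, 0) = 0, max(-1.95, 0) = 0, max(70.85, 0) = 70.85
Node u (S = 203): V_u = 1/1.02·[0.4625·0.0000 + 0.5375·0.0000] = 0.0000
Node d (S = 91): V_d = 1/1.02·[0.4625·0.0000 + 0.5375·70.8500] = 37.3352
Node 0 (S = 140): V_0 = 1/1.02·[0.4625·0.0000 + 0.5375·37.3352] = 19.6742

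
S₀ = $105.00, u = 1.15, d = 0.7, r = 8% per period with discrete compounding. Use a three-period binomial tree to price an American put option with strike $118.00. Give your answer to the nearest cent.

$13.00

Risk-neutral probability p = (1 + 0.08 − 0.7)/(1.15 − 0.7) = 0.3800/0.4500 = 0.8444
Terminal stock prices: S_uuu = 159.7, S_uud = 97.2, S_udd = 59.17, S_ddd = 36.01
Terminal payoffs (K − S): max(-41.69, 0) = 0, max(20.8, 0) = 20.8, max(58.83, 0) = 58.83, max(81.99, 0) = 81.99
Node uu (S = 138.9): continuation = 1/1.08·[0.8444·0.0000 + 0.1556·20.7963] = 2.9953; exercise value = 0.0000 ≤ continuation, so V_uu = 2.9953
Node ud (S = 84.52): continuation = 1/1.08·[0.8444·20.7963 + 0.1556·58.8325] = 24.7343; exercise value = 33.4750 > continuation, so V_ud = 33.4750 (exercise)
Node dd (S = 51.45): continuation = 1/1.08·[0.8444·58.8325 + 0.1556·81.9850] = 57.8093; exercise value = 66.5500 > continuation, so V_dd = 66.5500 (exercise)
Node u (S = 120.7): continuation = 1/1.08·[0.8444·2.9953 + 0.1556·33.4750] = 7.1635; exercise value = 0.0000 ≤ continuation, so V_u = 7.1635
Node d (S = 73.5): continuation = 1/1.08·[0.8444·33.4750 + 0.1556·66.5500] = 35.7593; exercise value = 44.5000 > continuation, so V_d = 44.5000 (exercise)
Node 0 (S = 105): continuation = 1/1.08·[0.8444·7.1635 + 0.1556·44.5000] = 12.0106; exercise value = 13.0000 > continuation, so V_0 = 13.0000 (exercise)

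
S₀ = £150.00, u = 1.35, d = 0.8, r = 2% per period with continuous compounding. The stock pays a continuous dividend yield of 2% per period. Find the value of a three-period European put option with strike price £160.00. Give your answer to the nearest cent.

£32.84

Per-period risk-free factor R = e^0.02 = 1.0202; dividend-adjusted growth = e^(0.02−0.02) = 1.0000.
Risk-neutral probability p = (1.0000 − 0.8)/(1.35 − 0.8) = 0.2000/0.5500 = 0.3636
Terminal stock prices: S_uuu = 369.1, S_uud = 218.7, S_udd = 129.6, S_ddd = 76.8
Terminal payoffs (K − S): max(-209.1, 0) = 0, max(-58.7, 0) = 0, max(30.4, 0) = 30.4, max(83.2, 0) = 83.2
Node uu (S = 273.4): V_uu = e^(−0.02)·[0.3636·0.0000 + 0.6364·0.0000] = 0.0000
Node ud (S = 162): V_ud = e^(−0.02)·[0.3636·0.0000 + 0.6364·30.4000] = 18.9624
Node dd (S = 96): V_dd = e^(−0.02)·[0.3636·30.4000 + 0.6364·83.2000] = 62.7327
Node u (S = 202.5): V_u = e^(−0.02)·[0.3636·0.0000 + 0.6364·18.9624] = 11.8280
Node d (S = 120): V_d = e^(−0.02)·[0.3636·18.9624 + 0.6364·62.7327] = 45.8892
Node 0 (S = 150): V_0 = e^(−0.02)·[0.3636·11.8280 + 0.6364·45.8892] = 32.8399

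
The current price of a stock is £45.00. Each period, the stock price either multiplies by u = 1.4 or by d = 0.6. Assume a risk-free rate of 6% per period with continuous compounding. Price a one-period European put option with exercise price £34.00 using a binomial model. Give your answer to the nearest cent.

£2.79

Risk-neutral probability p = (e^0.06 − 0.6)/(1.4 − 0.6) = 0.4618/0.8000 = 0.5773
Terminal stock prices: S_u = 63, S_d = 27
Terminal payoffs (K − S): max(-29, 0) = 0, max(7, 0) = 7
Node 0 (S = 45): V_0 = e^(−0.06)·[0.5773·0.0000 + 0.4227·7.0000] = 2.7866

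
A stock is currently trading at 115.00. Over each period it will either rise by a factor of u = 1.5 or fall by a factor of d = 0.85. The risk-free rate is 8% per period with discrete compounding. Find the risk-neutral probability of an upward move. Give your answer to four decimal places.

p = 0.3538

Risk-neutral probability p = (1 + 0.08 − 0.85)/(1.5 − 0.85) = 0.2300/0.6500 = 0.3538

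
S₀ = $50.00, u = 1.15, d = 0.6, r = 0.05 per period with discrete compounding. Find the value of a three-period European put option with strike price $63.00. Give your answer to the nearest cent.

Risk-neutral probability p = (1 + 0.05 − 0.6)/(1.15 − 0.6) = 0.4500/0.5500 = 0.8182
Terminal stock prices: S_uuu = 76.04, S_uud = 39.67, S_udd = 20.7, S_ddd = 10.8
Terminal payoffs (K − S): max(-13.04, 0) = 0, max(23.33, 0) = 23.33, max(42.3, 0) = 42.3, max(52.2, 0) = 52.2
Node uu (S = 66.12): V_uu = 1/1.05·[0.8182·0.0000 + 0.1818·23.3250] = 4.0390
Node ud (S = 34.5): V_ud = 1/1.05·[0.8182·23.3250 + 0.1818·42.3000] = 25.5000
Node dd (S = 18): V_dd = 1/1.05·[0.8182·42.3000 + 0.1818·52.2000] = 42.0000
Node u (S = 57.5): V_u = 1/1.05·[0.8182·4.0390 + 0.1818·25.5000] = 7.5628
Node d (S = 30): V_d = 1/1.05·[0.8182·25.5000 + 0.1818·42.0000] = 27.1429
Node 0 (S = 50): V_0 = 1/1.05·[0.8182·7.5628 + 0.1818·27.1429] = 10.5932

$10.59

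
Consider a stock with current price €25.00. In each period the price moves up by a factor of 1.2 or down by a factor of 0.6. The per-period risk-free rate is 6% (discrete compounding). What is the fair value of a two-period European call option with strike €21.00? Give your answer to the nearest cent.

Risk-neutral probability p = (1 + 0.06 − 0.6)/(1.2 − 0.6) = 0.4600/0.6000 = 0.7667
Terminal stock prices: S_uu = 36, S_ud = 18, S_dd = 9
Terminal payoffs (S − K): max(15, 0) = 15, max(-3, 0) = 0, max(-12, 0) = 0
Node u (S = 30): V_u = 1/1.06·[0.7667·15.0000 + 0.2333·0.0000] = 10.8491
Node d (S = 15): V_d = 1/1.06·[0.7667·0.0000 + 0.2333·0.0000] = 0.0000
Node 0 (S = 25): V_0 = 1/1.06·[0.7667·10.8491 + 0.2333·0.0000] = 7.8468

€7.85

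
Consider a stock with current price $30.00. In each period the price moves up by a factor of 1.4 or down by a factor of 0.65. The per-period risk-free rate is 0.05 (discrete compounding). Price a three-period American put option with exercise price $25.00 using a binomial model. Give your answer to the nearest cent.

$3.89

Risk-neutral probability p = (1 + 0.05 − 0.65)/(1.4 − 0.65) = 0.4000/0.7500 = 0.5333
Terminal stock prices: S_uuu = 82.32, S_uud = 38.22, S_udd = 17.75, S_ddd = 8.239
Terminal payoffs (K − S): max(-57.32, 0) = 0, max(-13.22, 0) = 0, max(7.255, 0) = 7.255, max(16.76, 0) = 16.76
Node uu (S = 58.8): continuation = 1/1.05·[0.5333·0.0000 + 0.4667·0.0000] = 0.0000; exercise value = 0.0000 ≤ continuation, so V_uu = 0.0000
Node ud (S = 27.3): continuation = 1/1.05·[0.5333·0.0000 + 0.4667·7.2550] = 3.2244; exercise value = 0.0000 ≤ continuation, so V_ud = 3.2244
Node dd (S = 12.68): continuation = 1/1.05·[0.5333·7.2550 + 0.4667·16.7613] = 11.1345; exercise value = 12.3250 > continuation, so V_dd = 12.3250 (exercise)
Node u (S = 42): continuation = 1/1.05·[0.5333·0.0000 + 0.4667·3.2244] = 1.4331; exercise value = 0.0000 ≤ continuation, so V_u = 1.4331
Node d (S = 19.5): continuation = 1/1.05·[0.5333·3.2244 + 0.4667·12.3250] = 7.1156; exercise value = 5.5000 ≤ continuation, so V_d = 7.1156
Node 0 (S = 30): continuation = 1/1.05·[0.5333·1.4331 + 0.4667·7.1156] = 3.8904; exercise value = 0.0000 ≤ continuation, so V_0 = 3.8904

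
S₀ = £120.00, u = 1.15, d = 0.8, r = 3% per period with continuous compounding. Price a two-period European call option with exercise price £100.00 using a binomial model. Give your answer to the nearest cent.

Risk-neutral probability p = (e^0.03 − 0.8)/(1.15 − 0.8) = 0.2305/0.3500 = 0.6584
Terminal stock prices: S_uu = 158.7, S_ud = 110.4, S_dd = 76.8
Terminal payoffs (S − K): max(58.7, 0) = 58.7, max(10.4, 0) = 10.4, max(-23.2, 0) = 0
Node u (S = 138): V_u = e^(−0.03)·[0.6584·58.7000 + 0.3416·10.4000] = 40.9554
Node d (S = 96): V_d = e^(−0.03)·[0.6584·10.4000 + 0.3416·0.0000] = 6.6454
Node 0 (S = 120): V_0 = e^(−0.03)·[0.6584·40.9554 + 0.3416·6.6454] = 28.3725

£28.37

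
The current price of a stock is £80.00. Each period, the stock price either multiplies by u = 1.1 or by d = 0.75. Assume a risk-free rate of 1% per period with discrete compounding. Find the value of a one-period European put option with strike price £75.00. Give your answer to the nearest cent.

£3.82

Risk-neutral probability p = (1 + 0.01 − 0.75)/(1.1 − 0.75) = 0.2600/0.3500 = 0.7429
Terminal stock prices: S_u = 88, S_d = 60
Terminal payoffs (K − S): max(-13, 0) = 0, max(15, 0) = 15
Node 0 (S = 80): V_0 = 1/1.01·[0.7429·0.0000 + 0.2571·15.0000] = 3.8190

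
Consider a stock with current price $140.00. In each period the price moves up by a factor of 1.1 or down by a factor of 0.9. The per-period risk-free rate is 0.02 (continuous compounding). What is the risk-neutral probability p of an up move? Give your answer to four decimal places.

p = 0.6010

Risk-neutral probability p = (e^0.02 − 0.9)/(1.1 − 0.9) = 0.1202/0.2000 = 0.6010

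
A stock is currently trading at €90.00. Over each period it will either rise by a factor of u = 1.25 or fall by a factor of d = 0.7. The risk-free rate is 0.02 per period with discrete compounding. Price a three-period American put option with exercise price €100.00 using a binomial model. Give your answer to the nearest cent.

€20.35

Risk-neutral probability p = (1 + 0.02 − 0.7)/(1.25 − 0.7) = 0.3200/0.5500 = 0.5818
Terminal stock prices: S_uuu = 175.8, S_uud = 98.44, S_udd = 55.12, S_ddd = 30.87
Terminal payoffs (K − S): max(-75.78, 0) = 0, max(1.562, 0) = 1.562, max(44.88, 0) = 44.88, max(69.13, 0) = 69.13
Node uu (S = 140.6): continuation = 1/1.02·[0.5818·0.0000 + 0.4182·1.5625] = 0.6406; exercise value = 0.0000 ≤ continuation, so V_uu = 0.6406
Node ud (S = 78.75): continuation = 1/1.02·[0.5818·1.5625 + 0.4182·44.8750] = 19.2892; exercise value = 21.2500 > continuation, so V_ud = 21.2500 (exercise)
Node dd (S = 44.1): continuation = 1/1.02·[0.5818·44.8750 + 0.4182·69.1300] = 53.9392; exercise value = 55.9000 > continuation, so V_dd = 55.9000 (exercise)
Node u (S = 112.5): continuation = 1/1.02·[0.5818·0.6406 + 0.4182·21.2500] = 9.0775; exercise value = 0.0000 ≤ continuation, so V_u = 9.0775
Node d (S = 63): continuation = 1/1.02·[0.5818·21.2500 + 0.4182·55.9000] = 35.0392; exercise value = 37.0000 > continuation, so V_d = 37.0000 (exercise)
Node 0 (S = 90): continuation = 1/1.02·[0.5818·9.0775 + 0.4182·37.0000] = 20.3473; exercise value = 10.0000 ≤ continuation, so V_0 = 20.3473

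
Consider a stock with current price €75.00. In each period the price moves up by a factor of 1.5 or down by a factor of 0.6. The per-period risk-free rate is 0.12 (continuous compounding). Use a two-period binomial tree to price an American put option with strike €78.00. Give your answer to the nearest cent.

Risk-neutral probability p = (e^0.12 − 0.6)/(1.5 − 0.6) = 0.5275/0.9000 = 0.5861
Terminal stock prices: S_uu = 168.8, S_ud = 67.5, S_dd = 27
Terminal payoffs (K − S): max(-90.75, 0) = 0, max(10.5, 0) = 10.5, max(51, 0) = 51
Node u (S = 112.5): continuation = e^(−0.12)·[0.5861·0.0000 + 0.4139·10.5000] = 3.8544; exercise value = 0.0000 ≤ continuation, so V_u = 3.8544
Node d (S = 45): continuation = e^(−0.12)·[0.5861·10.5000 + 0.4139·51.0000] = 24.1798; exercise value = 33.0000 > continuation, so V_d = 33.0000 (exercise)
Node 0 (S = 75): continuation = e^(−0.12)·[0.5861·3.8544 + 0.4139·33.0000] = 14.1176; exercise value = 3.0000 ≤ continuation, so V_0 = 14.1176

€14.12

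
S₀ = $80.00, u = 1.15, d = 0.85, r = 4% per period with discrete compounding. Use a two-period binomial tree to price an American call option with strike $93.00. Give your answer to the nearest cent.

Risk-neutral probability p = (1 + 0.04 − 0.85)/(1.15 − 0.85) = 0.1900/0.3000 = 0.6333
Terminal stock prices: S_uu = 105.8, S_ud = 78.2, S_dd = 57.8
Terminal payoffs (S − K): max(12.8, 0) = 12.8, max(-14.8, 0) = 0, max(-35.2, 0) = 0
Node u (S = 92): continuation = 1/1.04·[0.6333·12.8000 + 0.3667·0.0000] = 7.7949; exercise value = 0.0000 ≤ continuation, so V_u = 7.7949
Node d (S = 68): continuation = 1/1.04·[0.6333·0.0000 + 0.3667·0.0000] = 0.0000; exercise value = 0.0000 ≤ continuation, so V_d = 0.0000
Node 0 (S = 80): continuation = 1/1.04·[0.6333·7.7949 + 0.3667·0.0000] = 4.7469; exercise value = 0.0000 ≤ continuation, so V_0 = 4.7469

$4.75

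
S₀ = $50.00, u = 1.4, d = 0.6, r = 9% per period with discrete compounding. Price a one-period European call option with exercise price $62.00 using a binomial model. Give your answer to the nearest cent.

Risk-neutral probability p = (1 + 0.09 − 0.6)/(1.4 − 0.6) = 0.4900/0.8000 = 0.6125
Terminal stock prices: S_u = 70, S_d = 30
Terminal payoffs (S − K): max(8, 0) = 8, max(-32, 0) = 0
Node 0 (S = 50): V_0 = 1/1.09·[0.6125·8.0000 + 0.3875·0.0000] = 4.4954

$4.50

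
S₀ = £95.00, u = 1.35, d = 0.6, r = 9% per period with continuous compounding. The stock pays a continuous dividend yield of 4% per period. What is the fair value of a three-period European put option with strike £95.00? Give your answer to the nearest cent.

£14.27

Per-period risk-free factor R = e^0.09 = 1.0942; dividend-adjusted growth = e^(0.09−0.04) = 1.0513.
Risk-neutral probability p = (1.0513 − 0.6)/(1.35 − 0.6) = 0.4513/0.7500 = 0.6017
Terminal stock prices: S_uuu = 233.7, S_uud = 103.9, S_udd = 46.17, S_ddd = 20.52
Terminal payoffs (K − S): max(-138.7, 0) = 0, max(-8.883, 0) = 0, max(48.83, 0) = 48.83, max(74.48, 0) = 74.48
Node uu (S = 173.1): V_uu = e^(−0.09)·[0.6017·0.0000 + 0.3983·0.0000] = 0.0000
Node ud (S = 76.95): V_ud = e^(−0.09)·[0.6017·0.0000 + 0.3983·48.8300] = 17.7753
Node dd (S = 34.2): V_dd = e^(−0.09)·[0.6017·48.8300 + 0.3983·74.4800] = 53.9645
Node u (S = 128.2): V_u = e^(−0.09)·[0.6017·0.0000 + 0.3983·17.7753] = 6.4706
Node d (S = 57): V_d = e^(−0.09)·[0.6017·17.7753 + 0.3983·53.9645] = 29.4191
Node 0 (S = 95): V_0 = e^(−0.09)·[0.6017·6.4706 + 0.3983·29.4191] = 14.2675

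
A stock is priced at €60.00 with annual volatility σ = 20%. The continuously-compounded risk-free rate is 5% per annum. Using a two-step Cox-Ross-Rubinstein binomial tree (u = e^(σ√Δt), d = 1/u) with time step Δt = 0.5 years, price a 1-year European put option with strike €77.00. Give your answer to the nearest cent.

CRR parameters: u = e^(σ√Δt) = e^(0.2·√0.5) = 1.1519, d = 1/u = 0.8681
Per-period rate: rΔt = 0.05·0.5 = 0.025, so R = e^0.025 = 1.0253
Risk-neutral probability p = (e^0.025 − 0.8681)/(1.1519 − 0.8681) = 0.1572/0.2838 = 0.5539
Terminal stock prices: S_uu = 79.61, S_ud = 60, S_dd = 45.22
Terminal payoffs (K − S): max(-2.614, 0) = 0, max(17, 0) = 17, max(31.78, 0) = 31.78
Node u (S = 69.11): V_u = e^(−0.025)·[0.5539·0.0000 + 0.4461·17.0000] = 7.3963
Node d (S = 52.09): V_d = e^(−0.025)·[0.5539·17.0000 + 0.4461·31.7817] = 23.0115
Node 0 (S = 60): V_0 = e^(−0.025)·[0.5539·7.3963 + 0.4461·23.0115] = 14.0075

€14.01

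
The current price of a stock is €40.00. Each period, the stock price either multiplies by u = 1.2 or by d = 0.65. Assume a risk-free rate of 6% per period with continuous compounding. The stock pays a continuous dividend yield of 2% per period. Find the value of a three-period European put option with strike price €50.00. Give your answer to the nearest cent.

Per-period risk-free factor R = e^0.06 = 1.0618; dividend-adjusted growth = e^(0.06−0.02) = 1.0408.
Risk-neutral probability p = (1.0408 − 0.65)/(1.2 − 0.65) = 0.3908/0.5500 = 0.7106
Terminal stock prices: S_uuu = 69.12, S_uud = 37.44, S_udd = 20.28, S_ddd = 10.98
Terminal payoffs (K − S): max(-19.12, 0) = 0, max(12.56, 0) = 12.56, max(29.72, 0) = 29.72, max(39.02, 0) = 39.02
Node uu (S = 57.6): V_uu = e^(−0.06)·[0.7106·0.0000 + 0.2894·12.5600] = 3.4236
Node ud (S = 31.2): V_ud = e^(−0.06)·[0.7106·12.5600 + 0.2894·29.7200] = 16.5060
Node dd (S = 16.9): V_dd = e^(−0.06)·[0.7106·29.7200 + 0.2894·39.0150] = 30.5229
Node u (S = 48): V_u = e^(−0.06)·[0.7106·3.4236 + 0.2894·16.5060] = 6.7902
Node d (S = 26): V_d = e^(−0.06)·[0.7106·16.5060 + 0.2894·30.5229] = 19.3655
Node 0 (S = 40): V_0 = e^(−0.06)·[0.7106·6.7902 + 0.2894·19.3655] = 9.8226

€9.82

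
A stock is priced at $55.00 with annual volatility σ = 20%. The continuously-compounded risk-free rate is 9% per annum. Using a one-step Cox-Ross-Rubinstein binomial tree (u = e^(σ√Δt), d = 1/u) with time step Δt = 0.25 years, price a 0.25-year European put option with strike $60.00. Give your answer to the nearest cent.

CRR parameters: u = e^(σ√Δt) = e^(0.2·√0.25) = 1.1052, d = 1/u = 0.9048
Per-period rate: rΔt = 0.09·0.25 = 0.0225, so R = e^0.0225 = 1.0228
Risk-neutral probability p = (e^0.0225 − 0.9048)/(1.1052 − 0.9048) = 0.1179/0.2003 = 0.5886
Terminal stock prices: S_u = 60.78, S_d = 49.77
Terminal payoffs (K − S): max(-0.7844, 0) = 0, max(10.23, 0) = 10.23
Node 0 (S = 55): V_0 = e^(−0.0225)·[0.5886·0.0000 + 0.4114·10.2339] = 4.1165

$4.12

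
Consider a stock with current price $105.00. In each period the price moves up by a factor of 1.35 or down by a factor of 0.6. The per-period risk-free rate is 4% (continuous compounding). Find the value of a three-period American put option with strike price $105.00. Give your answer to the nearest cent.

$21.42

Risk-neutral probability p = (e^0.04 − 0.6)/(1.35 − 0.6) = 0.4408/0.7500 = 0.5877
Terminal stock prices: S_uuu = 258.3, S_uud = 114.8, S_udd = 51.03, S_ddd = 22.68
Terminal payoffs (K − S): max(-153.3, 0) = 0, max(-9.818, 0) = 0, max(53.97, 0) = 53.97, max(82.32, 0) = 82.32
Node uu (S = 191.4): continuation = e^(−0.04)·[0.5877·0.0000 + 0.4123·0.0000] = 0.0000; exercise value = 0.0000 ≤ continuation, so V_uu = 0.0000
Node ud (S = 85.05): continuation = e^(−0.04)·[0.5877·0.0000 + 0.4123·53.9700] = 21.3769; exercise value = 19.9500 ≤ continuation, so V_ud = 21.3769
Node dd (S = 37.8): continuation = e^(−0.04)·[0.5877·53.9700 + 0.4123·82.3200] = 63.0829; exercise value = 67.2000 > continuation, so V_dd = 67.2000 (exercise)
Node u (S = 141.8): continuation = e^(−0.04)·[0.5877·0.0000 + 0.4123·21.3769] = 8.4671; exercise value = 0.0000 ≤ continuation, so V_u = 8.4671
Node d (S = 63): continuation = e^(−0.04)·[0.5877·21.3769 + 0.4123·67.2000] = 38.6886; exercise value = 42.0000 > continuation, so V_d = 42.0000 (exercise)
Node 0 (S = 105): continuation = e^(−0.04)·[0.5877·8.4671 + 0.4123·42.0000] = 21.4171; exercise value = 0.0000 ≤ continuation, so V_0 = 21.4171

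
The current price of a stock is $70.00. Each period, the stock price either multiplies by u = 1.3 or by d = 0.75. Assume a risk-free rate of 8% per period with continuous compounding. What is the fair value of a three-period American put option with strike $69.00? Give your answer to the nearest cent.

Risk-neutral probability p = (e^0.08 − 0.75)/(1.3 − 0.75) = 0.3333/0.5500 = 0.6060
Terminal stock prices: S_uuu = 153.8, S_uud = 88.73, S_udd = 51.19, S_ddd = 29.53
Terminal payoffs (K − S): max(-84.79, 0) = 0, max(-19.73, 0) = 0, max(17.81, 0) = 17.81, max(39.47, 0) = 39.47
Node uu (S = 118.3): continuation = e^(−0.08)·[0.6060·0.0000 + 0.3940·0.0000] = 0.0000; exercise value = 0.0000 ≤ continuation, so V_uu = 0.0000
Node ud (S = 68.25): continuation = e^(−0.08)·[0.6060·0.0000 + 0.3940·17.8125] = 6.4789; exercise value = 0.7500 ≤ continuation, so V_ud = 6.4789
Node dd (S = 39.38): continuation = e^(−0.08)·[0.6060·17.8125 + 0.3940·39.4688] = 24.3200; exercise value = 29.6250 > continuation, so V_dd = 29.6250 (exercise)
Node u (S = 91): continuation = e^(−0.08)·[0.6060·0.0000 + 0.3940·6.4789] = 2.3566; exercise value = 0.0000 ≤ continuation, so V_u = 2.3566
Node d (S = 52.5): continuation = e^(−0.08)·[0.6060·6.4789 + 0.3940·29.6250] = 14.3997; exercise value = 16.5000 > continuation, so V_d = 16.5000 (exercise)
Node 0 (S = 70): continuation = e^(−0.08)·[0.6060·2.3566 + 0.3940·16.5000] = 7.3198; exercise value = 0.0000 ≤ continuation, so V_0 = 7.3198

$7.32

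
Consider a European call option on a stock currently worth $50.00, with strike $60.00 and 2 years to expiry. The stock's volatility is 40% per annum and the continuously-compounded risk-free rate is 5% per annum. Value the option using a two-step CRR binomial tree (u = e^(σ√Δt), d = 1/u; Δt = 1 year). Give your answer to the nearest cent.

$9.98

CRR parameters: u = e^(σ√Δt) = e^(0.4·√1) = 1.4918, d = 1/u = 0.6703
Per-period rate: rΔt = 0.05·1 = 0.05, so R = e^0.05 = 1.0513
Risk-neutral probability p = (e^0.05 − 0.6703)/(1.4918 − 0.6703) = 0.3810/0.8215 = 0.4637
Terminal stock prices: S_uu = 111.3, S_ud = 50, S_dd = 22.47
Terminal payoffs (S − K): max(51.28, 0) = 51.28, max(-10, 0) = 0, max(-37.53, 0) = 0
Node u (S = 74.59): V_u = e^(−0.05)·[0.4637·51.2770 + 0.5363·0.0000] = 22.6187
Node d (S = 33.52): V_d = e^(−0.05)·[0.4637·0.0000 + 0.5363·0.0000] = 0.0000
Node 0 (S = 50): V_0 = e^(−0.05)·[0.4637·22.6187 + 0.5363·0.0000] = 9.9773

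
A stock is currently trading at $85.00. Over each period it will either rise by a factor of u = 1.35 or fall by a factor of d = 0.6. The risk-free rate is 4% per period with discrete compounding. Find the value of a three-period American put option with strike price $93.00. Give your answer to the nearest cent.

Risk-neutral probability p = (1 + 0.04 − 0.6)/(1.35 − 0.6) = 0.4400/0.7500 = 0.5867
Terminal stock prices: S_uuu = 209.1, S_uud = 92.95, S_udd = 41.31, S_ddd = 18.36
Terminal payoffs (K − S): max(-116.1, 0) = 0, max(0.0525, 0) = 0.0525, max(51.69, 0) = 51.69, max(74.64, 0) = 74.64
Node uu (S = 154.9): continuation = 1/1.04·[0.5867·0.0000 + 0.4133·0.0525] = 0.0209; exercise value = 0.0000 ≤ continuation, so V_uu = 0.0209
Node ud (S = 68.85): continuation = 1/1.04·[0.5867·0.0525 + 0.4133·51.6900] = 20.5731; exercise value = 24.1500 > continuation, so V_ud = 24.1500 (exercise)
Node dd (S = 30.6): continuation = 1/1.04·[0.5867·51.6900 + 0.4133·74.6400] = 58.8231; exercise value = 62.4000 > continuation, so V_dd = 62.4000 (exercise)
Node u (S = 114.8): continuation = 1/1.04·[0.5867·0.0209 + 0.4133·24.1500] = 9.6098; exercise value = 0.0000 ≤ continuation, so V_u = 9.6098
Node d (S = 51): continuation = 1/1.04·[0.5867·24.1500 + 0.4133·62.4000] = 38.4231; exercise value = 42.0000 > continuation, so V_d = 42.0000 (exercise)
Node 0 (S = 85): continuation = 1/1.04·[0.5867·9.6098 + 0.4133·42.0000] = 22.1132; exercise value = 8.0000 ≤ continuation, so V_0 = 22.1132

$22.11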